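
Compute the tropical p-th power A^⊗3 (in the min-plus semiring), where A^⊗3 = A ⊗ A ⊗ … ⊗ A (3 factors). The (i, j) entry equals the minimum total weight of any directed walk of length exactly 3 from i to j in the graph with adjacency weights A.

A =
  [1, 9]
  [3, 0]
A^⊗3 =
  [3, 9]
  [3, 0]

Each entry (A^⊗3)_ij equals the minimum over all length-3 walks i = v_0 → v_1 → … → v_3 = j of Σ_t A[v_t][v_{t+1}]. For example, for (i, j) = (0, 1) we minimise over 4 possible intermediate vertex sequences; the minimum is 9, attained along the walk 0 → 1 → 1 → 1.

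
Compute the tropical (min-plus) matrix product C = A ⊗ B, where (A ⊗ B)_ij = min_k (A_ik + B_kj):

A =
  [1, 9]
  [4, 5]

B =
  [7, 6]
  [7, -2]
A ⊗ B =
  [8, 7]
  [11, 3]

Apply the min-plus product entry-by-entry:
  C[0][0] = min over k of (A[0][0] + B[0][0] = 1 + 7 = 8, A[0][1] + B[1][0] = 9 + 7 = 16) = 8 (attained at k = 0)
  C[0][1] = min over k of (A[0][0] + B[0][1] = 1 + 6 = 7, A[0][1] + B[1][1] = 9 + -2 = 7) = 7 (attained at k = 0)
  C[1][0] = min over k of (A[1][0] + B[0][0] = 4 + 7 = 11, A[1][1] + B[1][0] = 5 + 7 = 12) = 11 (attained at k = 0)
  C[1][1] = min over k of (A[1][0] + B[0][1] = 4 + 6 = 10, A[1][1] + B[1][1] = 5 + -2 = 3) = 3 (attained at k = 1)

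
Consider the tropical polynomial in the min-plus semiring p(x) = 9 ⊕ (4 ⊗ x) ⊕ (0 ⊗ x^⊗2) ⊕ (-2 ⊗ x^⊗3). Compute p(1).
p(1) = 1

A tropical monomial a ⊗ x^⊗i evaluates to a + i · x. Evaluating each term at x = 1:
  Term 0 contributes 9 + 0 · 1 = 9
  Term 1 contributes 4 + 1 · 1 = 5
  Term 2 contributes 0 + 2 · 1 = 2
  Term 3 contributes -2 + 3 · 1 = 1
p(1) = ⊕ of these = min[9, 5, 2, 1] = 1.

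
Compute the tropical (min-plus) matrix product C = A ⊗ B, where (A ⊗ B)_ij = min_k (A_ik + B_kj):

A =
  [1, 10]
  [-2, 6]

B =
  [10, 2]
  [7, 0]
A ⊗ B =
  [11, 3]
  [8, 0]

Apply the min-plus product entry-by-entry:
  C[0][0] = min over k of (A[0][0] + B[0][0] = 1 + 10 = 11, A[0][1] + B[1][0] = 10 + 7 = 17) = 11 (attained at k = 0)
  C[0][1] = min over k of (A[0][0] + B[0][1] = 1 + 2 = 3, A[0][1] + B[1][1] = 10 + 0 = 10) = 3 (attained at k = 0)
  C[1][0] = min over k of (A[1][0] + B[0][0] = -2 + 10 = 8, A[1][1] + B[1][0] = 6 + 7 = 13) = 8 (attained at k = 0)
  C[1][1] = min over k of (A[1][0] + B[0][1] = -2 + 2 = 0, A[1][1] + B[1][1] = 6 + 0 = 6) = 0 (attained at k = 0)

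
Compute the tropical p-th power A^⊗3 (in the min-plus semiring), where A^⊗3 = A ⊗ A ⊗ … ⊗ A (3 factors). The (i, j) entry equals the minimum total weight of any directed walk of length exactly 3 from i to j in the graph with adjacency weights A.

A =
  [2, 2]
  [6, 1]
A^⊗3 =
  [6, 4]
  [8, 3]

Each entry (A^⊗3)_ij equals the minimum over all length-3 walks i = v_0 → v_1 → … → v_3 = j of Σ_t A[v_t][v_{t+1}]. For example, for (i, j) = (0, 1) we minimise over 4 possible intermediate vertex sequences; the minimum is 4, attained along the walk 0 → 1 → 1 → 1.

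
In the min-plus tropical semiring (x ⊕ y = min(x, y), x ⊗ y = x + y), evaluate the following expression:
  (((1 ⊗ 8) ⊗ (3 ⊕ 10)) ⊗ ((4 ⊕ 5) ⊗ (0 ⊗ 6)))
(((1 ⊗ 8) ⊗ (3 ⊕ 10)) ⊗ ((4 ⊕ 5) ⊗ (0 ⊗ 6))) = 22

Expand innermost to outermost. Recall ⊕ takes the minimum of its arguments and ⊗ takes their sum. Working out the expression (((1 ⊗ 8) ⊗ (3 ⊕ 10)) ⊗ ((4 ⊕ 5) ⊗ (0 ⊗ 6))) gives 22.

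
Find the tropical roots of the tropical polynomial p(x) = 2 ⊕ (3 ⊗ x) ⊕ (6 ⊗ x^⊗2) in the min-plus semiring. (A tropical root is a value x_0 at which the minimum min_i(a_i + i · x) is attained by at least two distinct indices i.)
Roots: {-3, -1}

Each tropical root is a break point of the lower envelope of the lines y = a_i + i · x (there are 3 lines, with slopes 0, 1, ..., 2). Only the lines that attain the minimum somewhere contribute to roots; other lines are dominated. Here the surviving (envelope) indices are i = 2, i = 1, i = 0.
Intersections between consecutive envelope lines give the roots: for adjacent envelope indices i < j the intersection is x = (a_i − a_j) / (j − i). Reading off the sorted break points: {-3, -1}.
Verification: at each break x_0, at least two indices attain the minimum of min_i(a_i + i · x_0).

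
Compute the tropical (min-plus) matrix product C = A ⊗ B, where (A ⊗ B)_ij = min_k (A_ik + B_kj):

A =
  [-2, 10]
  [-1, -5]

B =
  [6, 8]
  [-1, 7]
A ⊗ B =
  [4, 6]
  [-6, 2]

Apply the min-plus product entry-by-entry:
  C[0][0] = min over k of (A[0][0] + B[0][0] = -2 + 6 = 4, A[0][1] + B[1][0] = 10 + -1 = 9) = 4 (attained at k = 0)
  C[0][1] = min over k of (A[0][0] + B[0][1] = -2 + 8 = 6, A[0][1] + B[1][1] = 10 + 7 = 17) = 6 (attained at k = 0)
  C[1][0] = min over k of (A[1][0] + B[0][0] = -1 + 6 = 5, A[1][1] + B[1][0] = -5 + -1 = -6) = -6 (attained at k = 1)
  C[1][1] = min over k of (A[1][0] + B[0][1] = -1 + 8 = 7, A[1][1] + B[1][1] = -5 + 7 = 2) = 2 (attained at k = 1)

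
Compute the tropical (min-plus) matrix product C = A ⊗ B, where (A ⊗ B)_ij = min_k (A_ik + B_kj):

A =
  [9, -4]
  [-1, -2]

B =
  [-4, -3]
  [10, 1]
A ⊗ B =
  [5, -3]
  [-5, -4]

Apply the min-plus product entry-by-entry:
  C[0][0] = min over k of (A[0][0] + B[0][0] = 9 + -4 = 5, A[0][1] + B[1][0] = -4 + 10 = 6) = 5 (attained at k = 0)
  C[0][1] = min over k of (A[0][0] + B[0][1] = 9 + -3 = 6, A[0][1] + B[1][1] = -4 + 1 = -3) = -3 (attained at k = 1)
  C[1][0] = min over k of (A[1][0] + B[0][0] = -1 + -4 = -5, A[1][1] + B[1][0] = -2 + 10 = 8) = -5 (attained at k = 0)
  C[1][1] = min over k of (A[1][0] + B[0][1] = -1 + -3 = -4, A[1][1] + B[1][1] = -2 + 1 = -1) = -4 (attained at k = 0)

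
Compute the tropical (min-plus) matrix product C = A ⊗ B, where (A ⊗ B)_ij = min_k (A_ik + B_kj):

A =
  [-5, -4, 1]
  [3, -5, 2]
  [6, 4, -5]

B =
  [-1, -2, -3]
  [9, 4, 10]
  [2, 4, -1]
A ⊗ B =
  [-6, -7, -8]
  [2, -1, 0]
  [-3, -1, -6]

Apply the min-plus product entry-by-entry:
  C[0][0] = min over k of (A[0][0] + B[0][0] = -5 + -1 = -6, A[0][1] + B[1][0] = -4 + 9 = 5, A[0][2] + B[2][0] = 1 + 2 = 3) = -6 (attained at k = 0)
  C[0][1] = min over k of (A[0][0] + B[0][1] = -5 + -2 = -7, A[0][1] + B[1][1] = -4 + 4 = 0, A[0][2] + B[2][1] = 1 + 4 = 5) = -7 (attained at k = 0)
  C[0][2] = min over k of (A[0][0] + B[0][2] = -5 + -3 = -8, A[0][1] + B[1][2] = -4 + 10 = 6, A[0][2] + B[2][2] = 1 + -1 = 0) = -8 (attained at k = 0)
  C[1][0] = min over k of (A[1][0] + B[0][0] = 3 + -1 = 2, A[1][1] + B[1][0] = -5 + 9 = 4, A[1][2] + B[2][0] = 2 + 2 = 4) = 2 (attained at k = 0)
  C[1][1] = min over k of (A[1][0] + B[0][1] = 3 + -2 = 1, A[1][1] + B[1][1] = -5 + 4 = -1, A[1][2] + B[2][1] = 2 + 4 = 6) = -1 (attained at k = 1)
  C[1][2] = min over k of (A[1][0] + B[0][2] = 3 + -3 = 0, A[1][1] + B[1][2] = -5 + 10 = 5, A[1][2] + B[2][2] = 2 + -1 = 1) = 0 (attained at k = 0)
  C[2][0] = min over k of (A[2][0] + B[0][0] = 6 + -1 = 5, A[2][1] + B[1][0] = 4 + 9 = 13, A[2][2] + B[2][0] = -5 + 2 = -3) = -3 (attained at k = 2)
  C[2][1] = min over k of (A[2][0] + B[0][1] = 6 + -2 = 4, A[2][1] + B[1][1] = 4 + 4 = 8, A[2][2] + B[2][1] = -5 + 4 = -1) = -1 (attained at k = 2)
  C[2][2] = min over k of (A[2][0] + B[0][2] = 6 + -3 = 3, A[2][1] + B[1][2] = 4 + 10 = 14, A[2][2] + B[2][2] = -5 + -1 = -6) = -6 (attained at k = 2)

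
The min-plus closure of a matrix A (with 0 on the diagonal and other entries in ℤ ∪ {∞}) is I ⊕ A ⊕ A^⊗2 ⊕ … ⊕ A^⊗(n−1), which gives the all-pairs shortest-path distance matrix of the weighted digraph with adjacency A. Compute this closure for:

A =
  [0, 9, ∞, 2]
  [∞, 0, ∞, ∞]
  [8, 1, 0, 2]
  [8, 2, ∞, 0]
Closure =
  [0, 4, ∞, 2]
  [∞, 0, ∞, ∞]
  [8, 1, 0, 2]
  [8, 2, ∞, 0]

This is the Floyd-Warshall all-pairs shortest-path computation. For each intermediate vertex k = 0, 1, …, 3, update dist[i][j] ← min(dist[i][j], dist[i][k] + dist[k][j]). The final matrix gives, for each (i, j), the minimum total weight of any directed path from i to j (possibly empty when i = j).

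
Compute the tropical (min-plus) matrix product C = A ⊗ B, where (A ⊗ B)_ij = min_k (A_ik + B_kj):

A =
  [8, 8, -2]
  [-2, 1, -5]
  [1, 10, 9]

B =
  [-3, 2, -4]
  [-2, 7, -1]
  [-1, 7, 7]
A ⊗ B =
  [-3, 5, 4]
  [-6, 0, -6]
  [-2, 3, -3]

Apply the min-plus product entry-by-entry:
  C[0][0] = min over k of (A[0][0] + B[0][0] = 8 + -3 = 5, A[0][1] + B[1][0] = 8 + -2 = 6, A[0][2] + B[2][0] = -2 + -1 = -3) = -3 (attained at k = 2)
  C[0][1] = min over k of (A[0][0] + B[0][1] = 8 + 2 = 10, A[0][1] + B[1][1] = 8 + 7 = 15, A[0][2] + B[2][1] = -2 + 7 = 5) = 5 (attained at k = 2)
  C[0][2] = min over k of (A[0][0] + B[0][2] = 8 + -4 = 4, A[0][1] + B[1][2] = 8 + -1 = 7, A[0][2] + B[2][2] = -2 + 7 = 5) = 4 (attained at k = 0)
  C[1][0] = min over k of (A[1][0] + B[0][0] = -2 + -3 = -5, A[1][1] + B[1][0] = 1 + -2 = -1, A[1][2] + B[2][0] = -5 + -1 = -6) = -6 (attained at k = 2)
  C[1][1] = min over k of (A[1][0] + B[0][1] = -2 + 2 = 0, A[1][1] + B[1][1] = 1 + 7 = 8, A[1][2] + B[2][1] = -5 + 7 = 2) = 0 (attained at k = 0)
  C[1][2] = min over k of (A[1][0] + B[0][2] = -2 + -4 = -6, A[1][1] + B[1][2] = 1 + -1 = 0, A[1][2] + B[2][2] = -5 + 7 = 2) = -6 (attained at k = 0)
  C[2][0] = min over k of (A[2][0] + B[0][0] = 1 + -3 = -2, A[2][1] + B[1][0] = 10 + -2 = 8, A[2][2] + B[2][0] = 9 + -1 = 8) = -2 (attained at k = 0)
  C[2][1] = min over k of (A[2][0] + B[0][1] = 1 + 2 = 3, A[2][1] + B[1][1] = 10 + 7 = 17, A[2][2] + B[2][1] = 9 + 7 = 16) = 3 (attained at k = 0)
  C[2][2] = min over k of (A[2][0] + B[0][2] = 1 + -4 = -3, A[2][1] + B[1][2] = 10 + -1 = 9, A[2][2] + B[2][2] = 9 + 7 = 16) = -3 (attained at k = 0)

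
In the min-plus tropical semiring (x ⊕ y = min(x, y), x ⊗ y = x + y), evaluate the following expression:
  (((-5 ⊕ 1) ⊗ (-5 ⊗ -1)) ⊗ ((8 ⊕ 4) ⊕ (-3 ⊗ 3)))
(((-5 ⊕ 1) ⊗ (-5 ⊗ -1)) ⊗ ((8 ⊕ 4) ⊕ (-3 ⊗ 3))) = -11

Expand innermost to outermost. Recall ⊕ takes the minimum of its arguments and ⊗ takes their sum. Working out the expression (((-5 ⊕ 1) ⊗ (-5 ⊗ -1)) ⊗ ((8 ⊕ 4) ⊕ (-3 ⊗ 3))) gives -11.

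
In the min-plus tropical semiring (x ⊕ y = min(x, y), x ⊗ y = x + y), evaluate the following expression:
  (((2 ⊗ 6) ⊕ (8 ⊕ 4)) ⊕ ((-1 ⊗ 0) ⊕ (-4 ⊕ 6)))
(((2 ⊗ 6) ⊕ (8 ⊕ 4)) ⊕ ((-1 ⊗ 0) ⊕ (-4 ⊕ 6))) = -4

Expand innermost to outermost. Recall ⊕ takes the minimum of its arguments and ⊗ takes their sum. Working out the expression (((2 ⊗ 6) ⊕ (8 ⊕ 4)) ⊕ ((-1 ⊗ 0) ⊕ (-4 ⊕ 6))) gives -4.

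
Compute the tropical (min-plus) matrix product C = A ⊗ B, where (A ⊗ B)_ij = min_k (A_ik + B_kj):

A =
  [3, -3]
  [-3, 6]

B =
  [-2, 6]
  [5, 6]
A ⊗ B =
  [1, 3]
  [-5, 3]

Apply the min-plus product entry-by-entry:
  C[0][0] = min over k of (A[0][0] + B[0][0] = 3 + -2 = 1, A[0][1] + B[1][0] = -3 + 5 = 2) = 1 (attained at k = 0)
  C[0][1] = min over k of (A[0][0] + B[0][1] = 3 + 6 = 9, A[0][1] + B[1][1] = -3 + 6 = 3) = 3 (attained at k = 1)
  C[1][0] = min over k of (A[1][0] + B[0][0] = -3 + -2 = -5, A[1][1] + B[1][0] = 6 + 5 = 11) = -5 (attained at k = 0)
  C[1][1] = min over k of (A[1][0] + B[0][1] = -3 + 6 = 3, A[1][1] + B[1][1] = 6 + 6 = 12) = 3 (attained at k = 0)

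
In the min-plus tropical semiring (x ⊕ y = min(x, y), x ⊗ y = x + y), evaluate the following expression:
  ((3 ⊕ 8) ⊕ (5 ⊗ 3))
((3 ⊕ 8) ⊕ (5 ⊗ 3)) = 3

Expand innermost to outermost. Recall ⊕ takes the minimum of its arguments and ⊗ takes their sum. Working out the expression ((3 ⊕ 8) ⊕ (5 ⊗ 3)) gives 3.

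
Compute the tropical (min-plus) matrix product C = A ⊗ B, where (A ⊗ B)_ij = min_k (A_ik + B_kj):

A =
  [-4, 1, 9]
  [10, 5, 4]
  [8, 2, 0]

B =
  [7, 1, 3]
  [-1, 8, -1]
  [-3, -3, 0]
A ⊗ B =
  [0, -3, -1]
  [1, 1, 4]
  [-3, -3, 0]

Apply the min-plus product entry-by-entry:
  C[0][0] = min over k of (A[0][0] + B[0][0] = -4 + 7 = 3, A[0][1] + B[1][0] = 1 + -1 = 0, A[0][2] + B[2][0] = 9 + -3 = 6) = 0 (attained at k = 1)
  C[0][1] = min over k of (A[0][0] + B[0][1] = -4 + 1 = -3, A[0][1] + B[1][1] = 1 + 8 = 9, A[0][2] + B[2][1] = 9 + -3 = 6) = -3 (attained at k = 0)
  C[0][2] = min over k of (A[0][0] + B[0][2] = -4 + 3 = -1, A[0][1] + B[1][2] = 1 + -1 = 0, A[0][2] + B[2][2] = 9 + 0 = 9) = -1 (attained at k = 0)
  C[1][0] = min over k of (A[1][0] + B[0][0] = 10 + 7 = 17, A[1][1] + B[1][0] = 5 + -1 = 4, A[1][2] + B[2][0] = 4 + -3 = 1) = 1 (attained at k = 2)
  C[1][1] = min over k of (A[1][0] + B[0][1] = 10 + 1 = 11, A[1][1] + B[1][1] = 5 + 8 = 13, A[1][2] + B[2][1] = 4 + -3 = 1) = 1 (attained at k = 2)
  C[1][2] = min over k of (A[1][0] + B[0][2] = 10 + 3 = 13, A[1][1] + B[1][2] = 5 + -1 = 4, A[1][2] + B[2][2] = 4 + 0 = 4) = 4 (attained at k = 1)
  C[2][0] = min over k of (A[2][0] + B[0][0] = 8 + 7 = 15, A[2][1] + B[1][0] = 2 + -1 = 1, A[2][2] + B[2][0] = 0 + -3 = -3) = -3 (attained at k = 2)
  C[2][1] = min over k of (A[2][0] + B[0][1] = 8 + 1 = 9, A[2][1] + B[1][1] = 2 + 8 = 10, A[2][2] + B[2][1] = 0 + -3 = -3) = -3 (attained at k = 2)
  C[2][2] = min over k of (A[2][0] + B[0][2] = 8 + 3 = 11, A[2][1] + B[1][2] = 2 + -1 = 1, A[2][2] + B[2][2] = 0 + 0 = 0) = 0 (attained at k = 2)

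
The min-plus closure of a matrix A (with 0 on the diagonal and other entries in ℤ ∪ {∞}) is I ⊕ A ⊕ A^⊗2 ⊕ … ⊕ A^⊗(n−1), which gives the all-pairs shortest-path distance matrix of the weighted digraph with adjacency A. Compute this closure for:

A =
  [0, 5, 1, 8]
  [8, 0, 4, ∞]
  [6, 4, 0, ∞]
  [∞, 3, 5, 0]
Closure =
  [0, 5, 1, 8]
  [8, 0, 4, 16]
  [6, 4, 0, 14]
  [11, 3, 5, 0]

This is the Floyd-Warshall all-pairs shortest-path computation. For each intermediate vertex k = 0, 1, …, 3, update dist[i][j] ← min(dist[i][j], dist[i][k] + dist[k][j]). The final matrix gives, for each (i, j), the minimum total weight of any directed path from i to j (possibly empty when i = j).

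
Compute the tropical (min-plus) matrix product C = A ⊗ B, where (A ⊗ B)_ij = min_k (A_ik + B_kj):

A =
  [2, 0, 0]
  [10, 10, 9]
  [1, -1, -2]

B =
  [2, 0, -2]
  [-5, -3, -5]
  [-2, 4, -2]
A ⊗ B =
  [-5, -3, -5]
  [5, 7, 5]
  [-6, -4, -6]

Apply the min-plus product entry-by-entry:
  C[0][0] = min over k of (A[0][0] + B[0][0] = 2 + 2 = 4, A[0][1] + B[1][0] = 0 + -5 = -5, A[0][2] + B[2][0] = 0 + -2 = -2) = -5 (attained at k = 1)
  C[0][1] = min over k of (A[0][0] + B[0][1] = 2 + 0 = 2, A[0][1] + B[1][1] = 0 + -3 = -3, A[0][2] + B[2][1] = 0 + 4 = 4) = -3 (attained at k = 1)
  C[0][2] = min over k of (A[0][0] + B[0][2] = 2 + -2 = 0, A[0][1] + B[1][2] = 0 + -5 = -5, A[0][2] + B[2][2] = 0 + -2 = -2) = -5 (attained at k = 1)
  C[1][0] = min over k of (A[1][0] + B[0][0] = 10 + 2 = 12, A[1][1] + B[1][0] = 10 + -5 = 5, A[1][2] + B[2][0] = 9 + -2 = 7) = 5 (attained at k = 1)
  C[1][1] = min over k of (A[1][0] + B[0][1] = 10 + 0 = 10, A[1][1] + B[1][1] = 10 + -3 = 7, A[1][2] + B[2][1] = 9 + 4 = 13) = 7 (attained at k = 1)
  C[1][2] = min over k of (A[1][0] + B[0][2] = 10 + -2 = 8, A[1][1] + B[1][2] = 10 + -5 = 5, A[1][2] + B[2][2] = 9 + -2 = 7) = 5 (attained at k = 1)
  C[2][0] = min over k of (A[2][0] + B[0][0] = 1 + 2 = 3, A[2][1] + B[1][0] = -1 + -5 = -6, A[2][2] + B[2][0] = -2 + -2 = -4) = -6 (attained at k = 1)
  C[2][1] = min over k of (A[2][0] + B[0][1] = 1 + 0 = 1, A[2][1] + B[1][1] = -1 + -3 = -4, A[2][2] + B[2][1] = -2 + 4 = 2) = -4 (attained at k = 1)
  C[2][2] = min over k of (A[2][0] + B[0][2] = 1 + -2 = -1, A[2][1] + B[1][2] = -1 + -5 = -6, A[2][2] + B[2][2] = -2 + -2 = -4) = -6 (attained at k = 1)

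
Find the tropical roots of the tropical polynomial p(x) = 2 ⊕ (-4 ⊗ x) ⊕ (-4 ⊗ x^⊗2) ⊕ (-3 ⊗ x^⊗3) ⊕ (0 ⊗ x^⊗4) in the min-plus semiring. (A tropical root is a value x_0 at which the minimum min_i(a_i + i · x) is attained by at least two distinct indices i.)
Roots: {-3, -1, 0, 6}

Each tropical root is a break point of the lower envelope of the lines y = a_i + i · x (there are 5 lines, with slopes 0, 1, ..., 4). Only the lines that attain the minimum somewhere contribute to roots; other lines are dominated. Here the surviving (envelope) indices are i = 4, i = 3, i = 2, i = 1, i = 0.
Intersections between consecutive envelope lines give the roots: for adjacent envelope indices i < j the intersection is x = (a_i − a_j) / (j − i). Reading off the sorted break points: {-3, -1, 0, 6}.
Verification: at each break x_0, at least two indices attain the minimum of min_i(a_i + i · x_0).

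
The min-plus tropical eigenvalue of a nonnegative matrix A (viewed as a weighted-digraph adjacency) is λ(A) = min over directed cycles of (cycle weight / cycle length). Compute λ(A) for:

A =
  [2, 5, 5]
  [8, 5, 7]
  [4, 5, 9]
λ(A) = 2

Enumerate directed cycles and compute their means (weight / length). Sample:
  cycle 0 → 0: weight = 2, length = 1, mean = 2/1 ≈ 2.000
  cycle 1 → 1: weight = 5, length = 1, mean = 5/1 ≈ 5.000
  cycle 2 → 2: weight = 9, length = 1, mean = 9/1 ≈ 9.000
  cycle 0 → 1 → 0: weight = 13, length = 2, mean = 13/2 ≈ 6.500
  cycle 0 → 2 → 0: weight = 9, length = 2, mean = 9/2 ≈ 4.500
  cycle 1 → 0 → 1: weight = 13, length = 2, mean = 13/2 ≈ 6.500
Minimum mean = 2.000, attained e.g. along the cycle 0 → 0 with weight 2 and length 1. So λ(A) = 2/1 = 2.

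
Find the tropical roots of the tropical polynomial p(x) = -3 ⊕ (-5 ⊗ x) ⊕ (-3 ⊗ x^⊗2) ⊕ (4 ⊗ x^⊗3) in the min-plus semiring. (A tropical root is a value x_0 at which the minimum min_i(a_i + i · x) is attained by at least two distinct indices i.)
Roots: {-7, -2, 2}

Each tropical root is a break point of the lower envelope of the lines y = a_i + i · x (there are 4 lines, with slopes 0, 1, ..., 3). Only the lines that attain the minimum somewhere contribute to roots; other lines are dominated. Here the surviving (envelope) indices are i = 3, i = 2, i = 1, i = 0.
Intersections between consecutive envelope lines give the roots: for adjacent envelope indices i < j the intersection is x = (a_i − a_j) / (j − i). Reading off the sorted break points: {-7, -2, 2}.
Verification: at each break x_0, at least two indices attain the minimum of min_i(a_i + i · x_0).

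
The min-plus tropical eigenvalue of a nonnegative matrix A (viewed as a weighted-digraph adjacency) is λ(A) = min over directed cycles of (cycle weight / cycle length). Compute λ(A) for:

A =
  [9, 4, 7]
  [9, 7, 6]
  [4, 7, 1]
λ(A) = 1

Enumerate directed cycles and compute their means (weight / length). Sample:
  cycle 0 → 0: weight = 9, length = 1, mean = 9/1 ≈ 9.000
  cycle 1 → 1: weight = 7, length = 1, mean = 7/1 ≈ 7.000
  cycle 2 → 2: weight = 1, length = 1, mean = 1/1 ≈ 1.000
  cycle 0 → 1 → 0: weight = 13, length = 2, mean = 13/2 ≈ 6.500
  cycle 0 → 2 → 0: weight = 11, length = 2, mean = 11/2 ≈ 5.500
  cycle 1 → 0 → 1: weight = 13, length = 2, mean = 13/2 ≈ 6.500
Minimum mean = 1.000, attained e.g. along the cycle 2 → 2 with weight 1 and length 1. So λ(A) = 1/1 = 1.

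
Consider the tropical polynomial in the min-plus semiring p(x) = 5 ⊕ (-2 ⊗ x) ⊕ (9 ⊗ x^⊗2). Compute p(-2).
p(-2) = -4

A tropical monomial a ⊗ x^⊗i evaluates to a + i · x. Evaluating each term at x = -2:
  Term 0 contributes 5 + 0 · -2 = 5
  Term 1 contributes -2 + 1 · -2 = -4
  Term 2 contributes 9 + 2 · -2 = 5
p(-2) = ⊕ of these = min[5, -4, 5] = -4.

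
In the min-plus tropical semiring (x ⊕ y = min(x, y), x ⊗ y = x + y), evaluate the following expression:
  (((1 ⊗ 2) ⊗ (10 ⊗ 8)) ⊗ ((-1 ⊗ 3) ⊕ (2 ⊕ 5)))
(((1 ⊗ 2) ⊗ (10 ⊗ 8)) ⊗ ((-1 ⊗ 3) ⊕ (2 ⊕ 5))) = 23

Expand innermost to outermost. Recall ⊕ takes the minimum of its arguments and ⊗ takes their sum. Working out the expression (((1 ⊗ 2) ⊗ (10 ⊗ 8)) ⊗ ((-1 ⊗ 3) ⊕ (2 ⊕ 5))) gives 23.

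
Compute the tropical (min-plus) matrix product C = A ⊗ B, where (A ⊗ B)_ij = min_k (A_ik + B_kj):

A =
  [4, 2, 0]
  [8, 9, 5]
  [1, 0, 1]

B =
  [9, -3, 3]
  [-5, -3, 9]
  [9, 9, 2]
A ⊗ B =
  [-3, -1, 2]
  [4, 5, 7]
  [-5, -3, 3]

Apply the min-plus product entry-by-entry:
  C[0][0] = min over k of (A[0][0] + B[0][0] = 4 + 9 = 13, A[0][1] + B[1][0] = 2 + -5 = -3, A[0][2] + B[2][0] = 0 + 9 = 9) = -3 (attained at k = 1)
  C[0][1] = min over k of (A[0][0] + B[0][1] = 4 + -3 = 1, A[0][1] + B[1][1] = 2 + -3 = -1, A[0][2] + B[2][1] = 0 + 9 = 9) = -1 (attained at k = 1)
  C[0][2] = min over k of (A[0][0] + B[0][2] = 4 + 3 = 7, A[0][1] + B[1][2] = 2 + 9 = 11, A[0][2] + B[2][2] = 0 + 2 = 2) = 2 (attained at k = 2)
  C[1][0] = min over k of (A[1][0] + B[0][0] = 8 + 9 = 17, A[1][1] + B[1][0] = 9 + -5 = 4, A[1][2] + B[2][0] = 5 + 9 = 14) = 4 (attained at k = 1)
  C[1][1] = min over k of (A[1][0] + B[0][1] = 8 + -3 = 5, A[1][1] + B[1][1] = 9 + -3 = 6, A[1][2] + B[2][1] = 5 + 9 = 14) = 5 (attained at k = 0)
  C[1][2] = min over k of (A[1][0] + B[0][2] = 8 + 3 = 11, A[1][1] + B[1][2] = 9 + 9 = 18, A[1][2] + B[2][2] = 5 + 2 = 7) = 7 (attained at k = 2)
  C[2][0] = min over k of (A[2][0] + B[0][0] = 1 + 9 = 10, A[2][1] + B[1][0] = 0 + -5 = -5, A[2][2] + B[2][0] = 1 + 9 = 10) = -5 (attained at k = 1)
  C[2][1] = min over k of (A[2][0] + B[0][1] = 1 + -3 = -2, A[2][1] + B[1][1] = 0 + -3 = -3, A[2][2] + B[2][1] = 1 + 9 = 10) = -3 (attained at k = 1)
  C[2][2] = min over k of (A[2][0] + B[0][2] = 1 + 3 = 4, A[2][1] + B[1][2] = 0 + 9 = 9, A[2][2] + B[2][2] = 1 + 2 = 3) = 3 (attained at k = 2)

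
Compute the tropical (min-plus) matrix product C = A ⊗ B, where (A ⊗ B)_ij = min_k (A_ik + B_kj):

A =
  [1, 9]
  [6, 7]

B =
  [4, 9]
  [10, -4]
A ⊗ B =
  [5, 5]
  [10, 3]

Apply the min-plus product entry-by-entry:
  C[0][0] = min over k of (A[0][0] + B[0][0] = 1 + 4 = 5, A[0][1] + B[1][0] = 9 + 10 = 19) = 5 (attained at k = 0)
  C[0][1] = min over k of (A[0][0] + B[0][1] = 1 + 9 = 10, A[0][1] + B[1][1] = 9 + -4 = 5) = 5 (attained at k = 1)
  C[1][0] = min over k of (A[1][0] + B[0][0] = 6 + 4 = 10, A[1][1] + B[1][0] = 7 + 10 = 17) = 10 (attained at k = 0)
  C[1][1] = min over k of (A[1][0] + B[0][1] = 6 + 9 = 15, A[1][1] + B[1][1] = 7 + -4 = 3) = 3 (attained at k = 1)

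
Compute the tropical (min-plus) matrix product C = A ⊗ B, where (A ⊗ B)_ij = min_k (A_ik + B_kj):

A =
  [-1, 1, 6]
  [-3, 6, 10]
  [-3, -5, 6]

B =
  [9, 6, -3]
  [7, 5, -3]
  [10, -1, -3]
A ⊗ B =
  [8, 5, -4]
  [6, 3, -6]
  [2, 0, -8]

Apply the min-plus product entry-by-entry:
  C[0][0] = min over k of (A[0][0] + B[0][0] = -1 + 9 = 8, A[0][1] + B[1][0] = 1 + 7 = 8, A[0][2] + B[2][0] = 6 + 10 = 16) = 8 (attained at k = 0)
  C[0][1] = min over k of (A[0][0] + B[0][1] = -1 + 6 = 5, A[0][1] + B[1][1] = 1 + 5 = 6, A[0][2] + B[2][1] = 6 + -1 = 5) = 5 (attained at k = 0)
  C[0][2] = min over k of (A[0][0] + B[0][2] = -1 + -3 = -4, A[0][1] + B[1][2] = 1 + -3 = -2, A[0][2] + B[2][2] = 6 + -3 = 3) = -4 (attained at k = 0)
  C[1][0] = min over k of (A[1][0] + B[0][0] = -3 + 9 = 6, A[1][1] + B[1][0] = 6 + 7 = 13, A[1][2] + B[2][0] = 10 + 10 = 20) = 6 (attained at k = 0)
  C[1][1] = min over k of (A[1][0] + B[0][1] = -3 + 6 = 3, A[1][1] + B[1][1] = 6 + 5 = 11, A[1][2] + B[2][1] = 10 + -1 = 9) = 3 (attained at k = 0)
  C[1][2] = min over k of (A[1][0] + B[0][2] = -3 + -3 = -6, A[1][1] + B[1][2] = 6 + -3 = 3, A[1][2] + B[2][2] = 10 + -3 = 7) = -6 (attained at k = 0)
  C[2][0] = min over k of (A[2][0] + B[0][0] = -3 + 9 = 6, A[2][1] + B[1][0] = -5 + 7 = 2, A[2][2] + B[2][0] = 6 + 10 = 16) = 2 (attained at k = 1)
  C[2][1] = min over k of (A[2][0] + B[0][1] = -3 + 6 = 3, A[2][1] + B[1][1] = -5 + 5 = 0, A[2][2] + B[2][1] = 6 + -1 = 5) = 0 (attained at k = 1)
  C[2][2] = min over k of (A[2][0] + B[0][2] = -3 + -3 = -6, A[2][1] + B[1][2] = -5 + -3 = -8, A[2][2] + B[2][2] = 6 + -3 = 3) = -8 (attained at k = 1)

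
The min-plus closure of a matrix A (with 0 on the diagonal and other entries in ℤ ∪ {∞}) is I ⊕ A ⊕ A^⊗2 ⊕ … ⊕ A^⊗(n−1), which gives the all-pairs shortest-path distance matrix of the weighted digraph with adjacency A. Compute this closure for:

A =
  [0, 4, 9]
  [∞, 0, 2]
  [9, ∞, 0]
Closure =
  [0, 4, 6]
  [11, 0, 2]
  [9, 13, 0]

This is the Floyd-Warshall all-pairs shortest-path computation. For each intermediate vertex k = 0, 1, …, 2, update dist[i][j] ← min(dist[i][j], dist[i][k] + dist[k][j]). The final matrix gives, for each (i, j), the minimum total weight of any directed path from i to j (possibly empty when i = j).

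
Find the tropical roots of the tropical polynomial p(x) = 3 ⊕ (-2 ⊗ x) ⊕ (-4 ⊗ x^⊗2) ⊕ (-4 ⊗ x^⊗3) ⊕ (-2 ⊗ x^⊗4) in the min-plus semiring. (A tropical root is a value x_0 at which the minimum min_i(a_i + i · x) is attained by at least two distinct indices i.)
Roots: {-2, 0, 2, 5}

Each tropical root is a break point of the lower envelope of the lines y = a_i + i · x (there are 5 lines, with slopes 0, 1, ..., 4). Only the lines that attain the minimum somewhere contribute to roots; other lines are dominated. Here the surviving (envelope) indices are i = 4, i = 3, i = 2, i = 1, i = 0.
Intersections between consecutive envelope lines give the roots: for adjacent envelope indices i < j the intersection is x = (a_i − a_j) / (j − i). Reading off the sorted break points: {-2, 0, 2, 5}.
Verification: at each break x_0, at least two indices attain the minimum of min_i(a_i + i · x_0).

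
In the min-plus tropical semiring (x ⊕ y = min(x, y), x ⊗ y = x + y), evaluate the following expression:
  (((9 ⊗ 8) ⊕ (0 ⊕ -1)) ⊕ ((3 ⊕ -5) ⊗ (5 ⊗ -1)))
(((9 ⊗ 8) ⊕ (0 ⊕ -1)) ⊕ ((3 ⊕ -5) ⊗ (5 ⊗ -1))) = -1

Expand innermost to outermost. Recall ⊕ takes the minimum of its arguments and ⊗ takes their sum. Working out the expression (((9 ⊗ 8) ⊕ (0 ⊕ -1)) ⊕ ((3 ⊕ -5) ⊗ (5 ⊗ -1))) gives -1.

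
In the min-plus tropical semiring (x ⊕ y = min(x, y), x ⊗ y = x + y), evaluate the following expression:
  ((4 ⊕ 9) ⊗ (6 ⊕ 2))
((4 ⊕ 9) ⊗ (6 ⊕ 2)) = 6

Expand innermost to outermost. Recall ⊕ takes the minimum of its arguments and ⊗ takes their sum. Working out the expression ((4 ⊕ 9) ⊗ (6 ⊕ 2)) gives 6.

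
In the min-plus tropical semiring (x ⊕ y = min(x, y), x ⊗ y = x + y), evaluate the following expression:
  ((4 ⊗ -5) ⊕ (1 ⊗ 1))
((4 ⊗ -5) ⊕ (1 ⊗ 1)) = -1

Expand innermost to outermost. Recall ⊕ takes the minimum of its arguments and ⊗ takes their sum. Working out the expression ((4 ⊗ -5) ⊕ (1 ⊗ 1)) gives -1.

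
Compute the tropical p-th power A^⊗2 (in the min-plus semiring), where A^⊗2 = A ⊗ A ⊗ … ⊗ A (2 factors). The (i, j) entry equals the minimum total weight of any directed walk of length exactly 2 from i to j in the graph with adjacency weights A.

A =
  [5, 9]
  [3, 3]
A^⊗2 =
  [10, 12]
  [6, 6]

Each entry (A^⊗2)_ij equals the minimum over all length-2 walks i = v_0 → v_1 → … → v_2 = j of Σ_t A[v_t][v_{t+1}]. For example, for (i, j) = (0, 1) we minimise over 2 possible intermediate vertex sequences; the minimum is 12, attained along the walk 0 → 1 → 1.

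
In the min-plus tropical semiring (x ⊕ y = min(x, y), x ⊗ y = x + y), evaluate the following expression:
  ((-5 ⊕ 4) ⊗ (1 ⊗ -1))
((-5 ⊕ 4) ⊗ (1 ⊗ -1)) = -5

Expand innermost to outermost. Recall ⊕ takes the minimum of its arguments and ⊗ takes their sum. Working out the expression ((-5 ⊕ 4) ⊗ (1 ⊗ -1)) gives -5.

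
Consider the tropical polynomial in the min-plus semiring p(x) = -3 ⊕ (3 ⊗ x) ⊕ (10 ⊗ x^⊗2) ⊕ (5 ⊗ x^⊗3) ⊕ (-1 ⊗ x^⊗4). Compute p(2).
p(2) = -3

A tropical monomial a ⊗ x^⊗i evaluates to a + i · x. Evaluating each term at x = 2:
  Term 0 contributes -3 + 0 · 2 = -3
  Term 1 contributes 3 + 1 · 2 = 5
  Term 2 contributes 10 + 2 · 2 = 14
  Term 3 contributes 5 + 3 · 2 = 11
  Term 4 contributes -1 + 4 · 2 = 7
p(2) = ⊕ of these = min[-3, 5, 14, 11, 7] = -3.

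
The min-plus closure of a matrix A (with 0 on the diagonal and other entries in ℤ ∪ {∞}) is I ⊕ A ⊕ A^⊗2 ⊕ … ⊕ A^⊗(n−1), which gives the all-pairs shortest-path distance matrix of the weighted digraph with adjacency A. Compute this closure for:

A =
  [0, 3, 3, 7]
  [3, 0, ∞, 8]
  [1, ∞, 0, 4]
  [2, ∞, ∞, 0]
Closure =
  [0, 3, 3, 7]
  [3, 0, 6, 8]
  [1, 4, 0, 4]
  [2, 5, 5, 0]

This is the Floyd-Warshall all-pairs shortest-path computation. For each intermediate vertex k = 0, 1, …, 3, update dist[i][j] ← min(dist[i][j], dist[i][k] + dist[k][j]). The final matrix gives, for each (i, j), the minimum total weight of any directed path from i to j (possibly empty when i = j).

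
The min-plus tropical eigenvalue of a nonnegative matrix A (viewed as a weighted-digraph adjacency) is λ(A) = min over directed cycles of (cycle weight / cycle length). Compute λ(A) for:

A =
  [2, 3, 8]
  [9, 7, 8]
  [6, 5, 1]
λ(A) = 1

Enumerate directed cycles and compute their means (weight / length). Sample:
  cycle 0 → 0: weight = 2, length = 1, mean = 2/1 ≈ 2.000
  cycle 1 → 1: weight = 7, length = 1, mean = 7/1 ≈ 7.000
  cycle 2 → 2: weight = 1, length = 1, mean = 1/1 ≈ 1.000
  cycle 0 → 1 → 0: weight = 12, length = 2, mean = 12/2 ≈ 6.000
  cycle 0 → 2 → 0: weight = 14, length = 2, mean = 14/2 ≈ 7.000
  cycle 1 → 0 → 1: weight = 12, length = 2, mean = 12/2 ≈ 6.000
Minimum mean = 1.000, attained e.g. along the cycle 2 → 2 with weight 1 and length 1. So λ(A) = 1/1 = 1.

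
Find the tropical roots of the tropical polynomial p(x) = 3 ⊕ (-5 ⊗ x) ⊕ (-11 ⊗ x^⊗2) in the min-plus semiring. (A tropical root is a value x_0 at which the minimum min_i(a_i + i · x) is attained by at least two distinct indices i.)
Roots: {6, 8}

Each tropical root is a break point of the lower envelope of the lines y = a_i + i · x (there are 3 lines, with slopes 0, 1, ..., 2). Only the lines that attain the minimum somewhere contribute to roots; other lines are dominated. Here the surviving (envelope) indices are i = 2, i = 1, i = 0.
Intersections between consecutive envelope lines give the roots: for adjacent envelope indices i < j the intersection is x = (a_i − a_j) / (j − i). Reading off the sorted break points: {6, 8}.
Verification: at each break x_0, at least two indices attain the minimum of min_i(a_i + i · x_0).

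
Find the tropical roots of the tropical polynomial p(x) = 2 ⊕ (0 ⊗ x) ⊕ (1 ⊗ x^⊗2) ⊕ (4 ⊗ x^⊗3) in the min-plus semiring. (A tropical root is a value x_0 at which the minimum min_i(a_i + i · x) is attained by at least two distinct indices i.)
Roots: {-3, -1, 2}

Each tropical root is a break point of the lower envelope of the lines y = a_i + i · x (there are 4 lines, with slopes 0, 1, ..., 3). Only the lines that attain the minimum somewhere contribute to roots; other lines are dominated. Here the surviving (envelope) indices are i = 3, i = 2, i = 1, i = 0.
Intersections between consecutive envelope lines give the roots: for adjacent envelope indices i < j the intersection is x = (a_i − a_j) / (j − i). Reading off the sorted break points: {-3, -1, 2}.
Verification: at each break x_0, at least two indices attain the minimum of min_i(a_i + i · x_0).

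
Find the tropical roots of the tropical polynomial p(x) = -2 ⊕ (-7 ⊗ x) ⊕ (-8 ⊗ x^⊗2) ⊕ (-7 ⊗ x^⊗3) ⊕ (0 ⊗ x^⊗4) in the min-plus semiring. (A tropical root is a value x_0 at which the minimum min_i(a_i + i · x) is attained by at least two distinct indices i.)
Roots: {-7, -1, 1, 5}

Each tropical root is a break point of the lower envelope of the lines y = a_i + i · x (there are 5 lines, with slopes 0, 1, ..., 4). Only the lines that attain the minimum somewhere contribute to roots; other lines are dominated. Here the surviving (envelope) indices are i = 4, i = 3, i = 2, i = 1, i = 0.
Intersections between consecutive envelope lines give the roots: for adjacent envelope indices i < j the intersection is x = (a_i − a_j) / (j − i). Reading off the sorted break points: {-7, -1, 1, 5}.
Verification: at each break x_0, at least two indices attain the minimum of min_i(a_i + i · x_0).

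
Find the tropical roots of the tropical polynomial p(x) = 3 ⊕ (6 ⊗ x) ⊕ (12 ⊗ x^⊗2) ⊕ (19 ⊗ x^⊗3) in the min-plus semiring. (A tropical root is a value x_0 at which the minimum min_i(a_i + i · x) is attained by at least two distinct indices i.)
Roots: {-7, -6, -3}

Each tropical root is a break point of the lower envelope of the lines y = a_i + i · x (there are 4 lines, with slopes 0, 1, ..., 3). Only the lines that attain the minimum somewhere contribute to roots; other lines are dominated. Here the surviving (envelope) indices are i = 3, i = 2, i = 1, i = 0.
Intersections between consecutive envelope lines give the roots: for adjacent envelope indices i < j the intersection is x = (a_i − a_j) / (j − i). Reading off the sorted break points: {-7, -6, -3}.
Verification: at each break x_0, at least two indices attain the minimum of min_i(a_i + i · x_0).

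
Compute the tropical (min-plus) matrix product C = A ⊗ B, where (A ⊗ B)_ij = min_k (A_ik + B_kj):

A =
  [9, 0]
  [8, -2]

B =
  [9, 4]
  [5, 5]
A ⊗ B =
  [5, 5]
  [3, 3]

Apply the min-plus product entry-by-entry:
  C[0][0] = min over k of (A[0][0] + B[0][0] = 9 + 9 = 18, A[0][1] + B[1][0] = 0 + 5 = 5) = 5 (attained at k = 1)
  C[0][1] = min over k of (A[0][0] + B[0][1] = 9 + 4 = 13, A[0][1] + B[1][1] = 0 + 5 = 5) = 5 (attained at k = 1)
  C[1][0] = min over k of (A[1][0] + B[0][0] = 8 + 9 = 17, A[1][1] + B[1][0] = -2 + 5 = 3) = 3 (attained at k = 1)
  C[1][1] = min over k of (A[1][0] + B[0][1] = 8 + 4 = 12, A[1][1] + B[1][1] = -2 + 5 = 3) = 3 (attained at k = 1)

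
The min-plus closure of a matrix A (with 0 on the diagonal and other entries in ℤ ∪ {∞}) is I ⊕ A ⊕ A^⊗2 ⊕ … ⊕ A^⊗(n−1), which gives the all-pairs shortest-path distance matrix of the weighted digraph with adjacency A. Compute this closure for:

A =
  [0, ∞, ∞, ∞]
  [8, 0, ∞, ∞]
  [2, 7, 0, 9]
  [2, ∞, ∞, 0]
Closure =
  [0, ∞, ∞, ∞]
  [8, 0, ∞, ∞]
  [2, 7, 0, 9]
  [2, ∞, ∞, 0]

This is the Floyd-Warshall all-pairs shortest-path computation. For each intermediate vertex k = 0, 1, …, 3, update dist[i][j] ← min(dist[i][j], dist[i][k] + dist[k][j]). The final matrix gives, for each (i, j), the minimum total weight of any directed path from i to j (possibly empty when i = j).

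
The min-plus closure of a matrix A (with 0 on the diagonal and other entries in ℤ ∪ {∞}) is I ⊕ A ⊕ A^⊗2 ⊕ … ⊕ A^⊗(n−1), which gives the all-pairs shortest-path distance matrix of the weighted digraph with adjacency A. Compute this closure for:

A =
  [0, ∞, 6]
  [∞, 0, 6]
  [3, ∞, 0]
Closure =
  [0, ∞, 6]
  [9, 0, 6]
  [3, ∞, 0]

This is the Floyd-Warshall all-pairs shortest-path computation. For each intermediate vertex k = 0, 1, …, 2, update dist[i][j] ← min(dist[i][j], dist[i][k] + dist[k][j]). The final matrix gives, for each (i, j), the minimum total weight of any directed path from i to j (possibly empty when i = j).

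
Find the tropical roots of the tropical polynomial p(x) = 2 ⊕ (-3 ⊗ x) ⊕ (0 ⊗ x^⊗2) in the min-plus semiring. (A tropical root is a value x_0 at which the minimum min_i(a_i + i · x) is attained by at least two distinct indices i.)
Roots: {-3, 5}

Each tropical root is a break point of the lower envelope of the lines y = a_i + i · x (there are 3 lines, with slopes 0, 1, ..., 2). Only the lines that attain the minimum somewhere contribute to roots; other lines are dominated. Here the surviving (envelope) indices are i = 2, i = 1, i = 0.
Intersections between consecutive envelope lines give the roots: for adjacent envelope indices i < j the intersection is x = (a_i − a_j) / (j − i). Reading off the sorted break points: {-3, 5}.
Verification: at each break x_0, at least two indices attain the minimum of min_i(a_i + i · x_0).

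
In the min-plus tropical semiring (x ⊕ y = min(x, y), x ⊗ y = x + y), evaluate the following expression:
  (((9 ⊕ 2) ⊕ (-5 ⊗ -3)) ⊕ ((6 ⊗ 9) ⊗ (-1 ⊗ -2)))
(((9 ⊕ 2) ⊕ (-5 ⊗ -3)) ⊕ ((6 ⊗ 9) ⊗ (-1 ⊗ -2))) = -8

Expand innermost to outermost. Recall ⊕ takes the minimum of its arguments and ⊗ takes their sum. Working out the expression (((9 ⊕ 2) ⊕ (-5 ⊗ -3)) ⊕ ((6 ⊗ 9) ⊗ (-1 ⊗ -2))) gives -8.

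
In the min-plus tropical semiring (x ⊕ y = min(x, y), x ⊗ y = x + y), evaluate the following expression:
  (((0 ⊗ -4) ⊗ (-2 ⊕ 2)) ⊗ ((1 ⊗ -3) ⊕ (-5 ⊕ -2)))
(((0 ⊗ -4) ⊗ (-2 ⊕ 2)) ⊗ ((1 ⊗ -3) ⊕ (-5 ⊕ -2))) = -11

Expand innermost to outermost. Recall ⊕ takes the minimum of its arguments and ⊗ takes their sum. Working out the expression (((0 ⊗ -4) ⊗ (-2 ⊕ 2)) ⊗ ((1 ⊗ -3) ⊕ (-5 ⊕ -2))) gives -11.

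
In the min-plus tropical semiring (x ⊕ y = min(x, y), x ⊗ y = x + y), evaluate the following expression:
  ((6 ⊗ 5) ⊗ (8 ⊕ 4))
((6 ⊗ 5) ⊗ (8 ⊕ 4)) = 15

Expand innermost to outermost. Recall ⊕ takes the minimum of its arguments and ⊗ takes their sum. Working out the expression ((6 ⊗ 5) ⊗ (8 ⊕ 4)) gives 15.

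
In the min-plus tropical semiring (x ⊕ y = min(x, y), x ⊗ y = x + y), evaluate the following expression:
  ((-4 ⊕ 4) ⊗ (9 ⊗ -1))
((-4 ⊕ 4) ⊗ (9 ⊗ -1)) = 4

Expand innermost to outermost. Recall ⊕ takes the minimum of its arguments and ⊗ takes their sum. Working out the expression ((-4 ⊕ 4) ⊗ (9 ⊗ -1)) gives 4.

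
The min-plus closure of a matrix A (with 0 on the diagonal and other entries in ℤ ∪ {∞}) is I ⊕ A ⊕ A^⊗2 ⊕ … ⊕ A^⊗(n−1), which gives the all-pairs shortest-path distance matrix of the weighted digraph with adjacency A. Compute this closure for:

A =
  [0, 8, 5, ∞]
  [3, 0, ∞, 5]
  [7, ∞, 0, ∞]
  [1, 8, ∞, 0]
Closure =
  [0, 8, 5, 13]
  [3, 0, 8, 5]
  [7, 15, 0, 20]
  [1, 8, 6, 0]

This is the Floyd-Warshall all-pairs shortest-path computation. For each intermediate vertex k = 0, 1, …, 3, update dist[i][j] ← min(dist[i][j], dist[i][k] + dist[k][j]). The final matrix gives, for each (i, j), the minimum total weight of any directed path from i to j (possibly empty when i = j).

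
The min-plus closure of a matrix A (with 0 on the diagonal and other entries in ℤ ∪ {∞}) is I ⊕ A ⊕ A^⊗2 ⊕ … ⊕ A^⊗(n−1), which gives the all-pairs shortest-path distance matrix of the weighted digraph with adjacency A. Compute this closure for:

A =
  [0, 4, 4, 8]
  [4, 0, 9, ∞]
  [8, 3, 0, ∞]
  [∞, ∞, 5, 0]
Closure =
  [0, 4, 4, 8]
  [4, 0, 8, 12]
  [7, 3, 0, 15]
  [12, 8, 5, 0]

This is the Floyd-Warshall all-pairs shortest-path computation. For each intermediate vertex k = 0, 1, …, 3, update dist[i][j] ← min(dist[i][j], dist[i][k] + dist[k][j]). The final matrix gives, for each (i, j), the minimum total weight of any directed path from i to j (possibly empty when i = j).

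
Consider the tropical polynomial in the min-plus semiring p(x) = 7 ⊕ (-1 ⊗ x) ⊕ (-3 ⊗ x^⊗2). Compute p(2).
p(2) = 1

A tropical monomial a ⊗ x^⊗i evaluates to a + i · x. Evaluating each term at x = 2:
  Term 0 contributes 7 + 0 · 2 = 7
  Term 1 contributes -1 + 1 · 2 = 1
  Term 2 contributes -3 + 2 · 2 = 1
p(2) = ⊕ of these = min[7, 1, 1] = 1.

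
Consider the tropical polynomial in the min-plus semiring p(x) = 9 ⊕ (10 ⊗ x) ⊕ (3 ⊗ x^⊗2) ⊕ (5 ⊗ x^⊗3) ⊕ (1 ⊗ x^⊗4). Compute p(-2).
p(-2) = -7

A tropical monomial a ⊗ x^⊗i evaluates to a + i · x. Evaluating each term at x = -2:
  Term 0 contributes 9 + 0 · -2 = 9
  Term 1 contributes 10 + 1 · -2 = 8
  Term 2 contributes 3 + 2 · -2 = -1
  Term 3 contributes 5 + 3 · -2 = -1
  Term 4 contributes 1 + 4 · -2 = -7
p(-2) = ⊕ of these = min[9, 8, -1, -1, -7] = -7.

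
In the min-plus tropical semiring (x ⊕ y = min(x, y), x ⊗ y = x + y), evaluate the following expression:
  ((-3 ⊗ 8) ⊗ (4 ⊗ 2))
((-3 ⊗ 8) ⊗ (4 ⊗ 2)) = 11

Expand innermost to outermost. Recall ⊕ takes the minimum of its arguments and ⊗ takes their sum. Working out the expression ((-3 ⊗ 8) ⊗ (4 ⊗ 2)) gives 11.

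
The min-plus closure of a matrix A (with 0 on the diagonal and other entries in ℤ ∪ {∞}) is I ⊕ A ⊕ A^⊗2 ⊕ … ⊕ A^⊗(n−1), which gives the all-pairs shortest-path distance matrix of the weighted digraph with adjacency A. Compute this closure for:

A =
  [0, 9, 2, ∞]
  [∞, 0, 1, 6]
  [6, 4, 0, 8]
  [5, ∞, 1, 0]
Closure =
  [0, 6, 2, 10]
  [7, 0, 1, 6]
  [6, 4, 0, 8]
  [5, 5, 1, 0]

This is the Floyd-Warshall all-pairs shortest-path computation. For each intermediate vertex k = 0, 1, …, 3, update dist[i][j] ← min(dist[i][j], dist[i][k] + dist[k][j]). The final matrix gives, for each (i, j), the minimum total weight of any directed path from i to j (possibly empty when i = j).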